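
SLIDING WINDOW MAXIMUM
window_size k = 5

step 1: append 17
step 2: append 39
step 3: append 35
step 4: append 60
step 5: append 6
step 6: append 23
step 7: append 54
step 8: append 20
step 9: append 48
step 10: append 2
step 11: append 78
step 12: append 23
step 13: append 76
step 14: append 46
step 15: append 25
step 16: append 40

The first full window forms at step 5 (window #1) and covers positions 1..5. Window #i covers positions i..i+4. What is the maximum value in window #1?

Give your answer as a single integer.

Answer: 60

Derivation:
step 1: append 17 -> window=[17] (not full yet)
step 2: append 39 -> window=[17, 39] (not full yet)
step 3: append 35 -> window=[17, 39, 35] (not full yet)
step 4: append 60 -> window=[17, 39, 35, 60] (not full yet)
step 5: append 6 -> window=[17, 39, 35, 60, 6] -> max=60
Window #1 max = 60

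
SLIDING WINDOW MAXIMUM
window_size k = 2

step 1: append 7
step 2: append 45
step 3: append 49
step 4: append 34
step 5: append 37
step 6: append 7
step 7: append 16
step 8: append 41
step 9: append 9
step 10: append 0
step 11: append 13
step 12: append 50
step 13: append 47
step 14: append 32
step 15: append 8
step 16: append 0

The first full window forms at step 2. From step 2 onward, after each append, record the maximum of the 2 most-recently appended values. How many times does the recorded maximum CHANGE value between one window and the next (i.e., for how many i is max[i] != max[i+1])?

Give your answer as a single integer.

step 1: append 7 -> window=[7] (not full yet)
step 2: append 45 -> window=[7, 45] -> max=45
step 3: append 49 -> window=[45, 49] -> max=49
step 4: append 34 -> window=[49, 34] -> max=49
step 5: append 37 -> window=[34, 37] -> max=37
step 6: append 7 -> window=[37, 7] -> max=37
step 7: append 16 -> window=[7, 16] -> max=16
step 8: append 41 -> window=[16, 41] -> max=41
step 9: append 9 -> window=[41, 9] -> max=41
step 10: append 0 -> window=[9, 0] -> max=9
step 11: append 13 -> window=[0, 13] -> max=13
step 12: append 50 -> window=[13, 50] -> max=50
step 13: append 47 -> window=[50, 47] -> max=50
step 14: append 32 -> window=[47, 32] -> max=47
step 15: append 8 -> window=[32, 8] -> max=32
step 16: append 0 -> window=[8, 0] -> max=8
Recorded maximums: 45 49 49 37 37 16 41 41 9 13 50 50 47 32 8
Changes between consecutive maximums: 10

Answer: 10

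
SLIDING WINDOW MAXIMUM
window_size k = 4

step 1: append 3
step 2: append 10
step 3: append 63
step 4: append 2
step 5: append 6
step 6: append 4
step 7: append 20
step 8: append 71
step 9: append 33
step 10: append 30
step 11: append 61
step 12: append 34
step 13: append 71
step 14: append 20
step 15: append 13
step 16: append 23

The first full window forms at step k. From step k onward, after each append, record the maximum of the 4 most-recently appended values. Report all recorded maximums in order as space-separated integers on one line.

Answer: 63 63 63 20 71 71 71 71 61 71 71 71 71

Derivation:
step 1: append 3 -> window=[3] (not full yet)
step 2: append 10 -> window=[3, 10] (not full yet)
step 3: append 63 -> window=[3, 10, 63] (not full yet)
step 4: append 2 -> window=[3, 10, 63, 2] -> max=63
step 5: append 6 -> window=[10, 63, 2, 6] -> max=63
step 6: append 4 -> window=[63, 2, 6, 4] -> max=63
step 7: append 20 -> window=[2, 6, 4, 20] -> max=20
step 8: append 71 -> window=[6, 4, 20, 71] -> max=71
step 9: append 33 -> window=[4, 20, 71, 33] -> max=71
step 10: append 30 -> window=[20, 71, 33, 30] -> max=71
step 11: append 61 -> window=[71, 33, 30, 61] -> max=71
step 12: append 34 -> window=[33, 30, 61, 34] -> max=61
step 13: append 71 -> window=[30, 61, 34, 71] -> max=71
step 14: append 20 -> window=[61, 34, 71, 20] -> max=71
step 15: append 13 -> window=[34, 71, 20, 13] -> max=71
step 16: append 23 -> window=[71, 20, 13, 23] -> max=71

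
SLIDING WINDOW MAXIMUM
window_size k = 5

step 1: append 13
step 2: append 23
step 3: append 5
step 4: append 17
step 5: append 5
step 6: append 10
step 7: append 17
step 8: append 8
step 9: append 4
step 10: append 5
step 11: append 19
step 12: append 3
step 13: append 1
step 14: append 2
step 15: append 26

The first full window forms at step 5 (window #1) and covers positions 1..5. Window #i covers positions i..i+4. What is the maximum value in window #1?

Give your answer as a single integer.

Answer: 23

Derivation:
step 1: append 13 -> window=[13] (not full yet)
step 2: append 23 -> window=[13, 23] (not full yet)
step 3: append 5 -> window=[13, 23, 5] (not full yet)
step 4: append 17 -> window=[13, 23, 5, 17] (not full yet)
step 5: append 5 -> window=[13, 23, 5, 17, 5] -> max=23
Window #1 max = 23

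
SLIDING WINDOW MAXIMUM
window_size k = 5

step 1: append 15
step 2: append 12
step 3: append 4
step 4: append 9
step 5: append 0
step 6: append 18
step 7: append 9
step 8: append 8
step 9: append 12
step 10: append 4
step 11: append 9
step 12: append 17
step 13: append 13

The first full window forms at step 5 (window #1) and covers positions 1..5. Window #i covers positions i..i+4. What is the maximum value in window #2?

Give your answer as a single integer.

step 1: append 15 -> window=[15] (not full yet)
step 2: append 12 -> window=[15, 12] (not full yet)
step 3: append 4 -> window=[15, 12, 4] (not full yet)
step 4: append 9 -> window=[15, 12, 4, 9] (not full yet)
step 5: append 0 -> window=[15, 12, 4, 9, 0] -> max=15
step 6: append 18 -> window=[12, 4, 9, 0, 18] -> max=18
Window #2 max = 18

Answer: 18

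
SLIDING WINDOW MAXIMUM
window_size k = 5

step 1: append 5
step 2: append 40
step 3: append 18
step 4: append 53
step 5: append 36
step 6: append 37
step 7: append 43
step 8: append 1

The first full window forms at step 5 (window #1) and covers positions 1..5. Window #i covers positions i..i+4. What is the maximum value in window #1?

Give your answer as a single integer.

Answer: 53

Derivation:
step 1: append 5 -> window=[5] (not full yet)
step 2: append 40 -> window=[5, 40] (not full yet)
step 3: append 18 -> window=[5, 40, 18] (not full yet)
step 4: append 53 -> window=[5, 40, 18, 53] (not full yet)
step 5: append 36 -> window=[5, 40, 18, 53, 36] -> max=53
Window #1 max = 53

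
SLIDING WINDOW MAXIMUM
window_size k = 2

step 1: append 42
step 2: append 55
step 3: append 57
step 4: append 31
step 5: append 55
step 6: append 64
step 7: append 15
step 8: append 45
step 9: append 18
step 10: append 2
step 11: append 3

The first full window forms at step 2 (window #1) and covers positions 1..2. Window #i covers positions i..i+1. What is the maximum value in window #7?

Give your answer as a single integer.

Answer: 45

Derivation:
step 1: append 42 -> window=[42] (not full yet)
step 2: append 55 -> window=[42, 55] -> max=55
step 3: append 57 -> window=[55, 57] -> max=57
step 4: append 31 -> window=[57, 31] -> max=57
step 5: append 55 -> window=[31, 55] -> max=55
step 6: append 64 -> window=[55, 64] -> max=64
step 7: append 15 -> window=[64, 15] -> max=64
step 8: append 45 -> window=[15, 45] -> max=45
Window #7 max = 45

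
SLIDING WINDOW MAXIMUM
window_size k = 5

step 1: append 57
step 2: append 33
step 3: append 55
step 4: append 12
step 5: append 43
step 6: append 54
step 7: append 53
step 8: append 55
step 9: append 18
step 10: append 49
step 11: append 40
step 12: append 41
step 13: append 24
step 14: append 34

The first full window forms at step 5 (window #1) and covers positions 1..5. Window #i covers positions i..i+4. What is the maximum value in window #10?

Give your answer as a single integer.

step 1: append 57 -> window=[57] (not full yet)
step 2: append 33 -> window=[57, 33] (not full yet)
step 3: append 55 -> window=[57, 33, 55] (not full yet)
step 4: append 12 -> window=[57, 33, 55, 12] (not full yet)
step 5: append 43 -> window=[57, 33, 55, 12, 43] -> max=57
step 6: append 54 -> window=[33, 55, 12, 43, 54] -> max=55
step 7: append 53 -> window=[55, 12, 43, 54, 53] -> max=55
step 8: append 55 -> window=[12, 43, 54, 53, 55] -> max=55
step 9: append 18 -> window=[43, 54, 53, 55, 18] -> max=55
step 10: append 49 -> window=[54, 53, 55, 18, 49] -> max=55
step 11: append 40 -> window=[53, 55, 18, 49, 40] -> max=55
step 12: append 41 -> window=[55, 18, 49, 40, 41] -> max=55
step 13: append 24 -> window=[18, 49, 40, 41, 24] -> max=49
step 14: append 34 -> window=[49, 40, 41, 24, 34] -> max=49
Window #10 max = 49

Answer: 49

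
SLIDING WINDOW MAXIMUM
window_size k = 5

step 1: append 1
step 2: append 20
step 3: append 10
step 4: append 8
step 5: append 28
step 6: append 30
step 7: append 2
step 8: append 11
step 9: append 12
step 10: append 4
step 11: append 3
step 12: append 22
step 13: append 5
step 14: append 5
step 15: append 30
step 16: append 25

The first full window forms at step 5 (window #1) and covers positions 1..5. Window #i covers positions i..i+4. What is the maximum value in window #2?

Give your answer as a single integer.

Answer: 30

Derivation:
step 1: append 1 -> window=[1] (not full yet)
step 2: append 20 -> window=[1, 20] (not full yet)
step 3: append 10 -> window=[1, 20, 10] (not full yet)
step 4: append 8 -> window=[1, 20, 10, 8] (not full yet)
step 5: append 28 -> window=[1, 20, 10, 8, 28] -> max=28
step 6: append 30 -> window=[20, 10, 8, 28, 30] -> max=30
Window #2 max = 30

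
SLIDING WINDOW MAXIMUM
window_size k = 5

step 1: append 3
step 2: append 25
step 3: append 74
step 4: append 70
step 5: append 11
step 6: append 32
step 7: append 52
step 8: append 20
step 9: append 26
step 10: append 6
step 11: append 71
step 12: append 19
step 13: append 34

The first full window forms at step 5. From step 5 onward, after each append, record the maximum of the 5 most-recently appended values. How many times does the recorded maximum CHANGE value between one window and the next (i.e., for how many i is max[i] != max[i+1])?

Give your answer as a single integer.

Answer: 3

Derivation:
step 1: append 3 -> window=[3] (not full yet)
step 2: append 25 -> window=[3, 25] (not full yet)
step 3: append 74 -> window=[3, 25, 74] (not full yet)
step 4: append 70 -> window=[3, 25, 74, 70] (not full yet)
step 5: append 11 -> window=[3, 25, 74, 70, 11] -> max=74
step 6: append 32 -> window=[25, 74, 70, 11, 32] -> max=74
step 7: append 52 -> window=[74, 70, 11, 32, 52] -> max=74
step 8: append 20 -> window=[70, 11, 32, 52, 20] -> max=70
step 9: append 26 -> window=[11, 32, 52, 20, 26] -> max=52
step 10: append 6 -> window=[32, 52, 20, 26, 6] -> max=52
step 11: append 71 -> window=[52, 20, 26, 6, 71] -> max=71
step 12: append 19 -> window=[20, 26, 6, 71, 19] -> max=71
step 13: append 34 -> window=[26, 6, 71, 19, 34] -> max=71
Recorded maximums: 74 74 74 70 52 52 71 71 71
Changes between consecutive maximums: 3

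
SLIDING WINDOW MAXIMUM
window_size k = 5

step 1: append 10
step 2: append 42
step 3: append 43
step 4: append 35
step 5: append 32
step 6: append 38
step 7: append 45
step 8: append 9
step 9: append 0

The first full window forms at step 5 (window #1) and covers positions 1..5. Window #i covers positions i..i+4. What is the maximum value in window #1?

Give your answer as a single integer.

Answer: 43

Derivation:
step 1: append 10 -> window=[10] (not full yet)
step 2: append 42 -> window=[10, 42] (not full yet)
step 3: append 43 -> window=[10, 42, 43] (not full yet)
step 4: append 35 -> window=[10, 42, 43, 35] (not full yet)
step 5: append 32 -> window=[10, 42, 43, 35, 32] -> max=43
Window #1 max = 43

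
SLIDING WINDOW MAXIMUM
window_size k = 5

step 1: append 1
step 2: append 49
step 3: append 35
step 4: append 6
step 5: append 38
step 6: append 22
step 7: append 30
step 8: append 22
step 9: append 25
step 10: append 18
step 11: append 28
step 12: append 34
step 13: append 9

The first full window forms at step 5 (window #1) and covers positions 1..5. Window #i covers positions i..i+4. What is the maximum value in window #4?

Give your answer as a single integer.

Answer: 38

Derivation:
step 1: append 1 -> window=[1] (not full yet)
step 2: append 49 -> window=[1, 49] (not full yet)
step 3: append 35 -> window=[1, 49, 35] (not full yet)
step 4: append 6 -> window=[1, 49, 35, 6] (not full yet)
step 5: append 38 -> window=[1, 49, 35, 6, 38] -> max=49
step 6: append 22 -> window=[49, 35, 6, 38, 22] -> max=49
step 7: append 30 -> window=[35, 6, 38, 22, 30] -> max=38
step 8: append 22 -> window=[6, 38, 22, 30, 22] -> max=38
Window #4 max = 38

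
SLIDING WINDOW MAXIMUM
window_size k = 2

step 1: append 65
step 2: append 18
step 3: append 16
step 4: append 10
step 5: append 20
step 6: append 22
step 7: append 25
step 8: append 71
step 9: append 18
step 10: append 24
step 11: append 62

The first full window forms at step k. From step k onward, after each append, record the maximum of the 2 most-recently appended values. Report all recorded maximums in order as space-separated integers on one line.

step 1: append 65 -> window=[65] (not full yet)
step 2: append 18 -> window=[65, 18] -> max=65
step 3: append 16 -> window=[18, 16] -> max=18
step 4: append 10 -> window=[16, 10] -> max=16
step 5: append 20 -> window=[10, 20] -> max=20
step 6: append 22 -> window=[20, 22] -> max=22
step 7: append 25 -> window=[22, 25] -> max=25
step 8: append 71 -> window=[25, 71] -> max=71
step 9: append 18 -> window=[71, 18] -> max=71
step 10: append 24 -> window=[18, 24] -> max=24
step 11: append 62 -> window=[24, 62] -> max=62

Answer: 65 18 16 20 22 25 71 71 24 62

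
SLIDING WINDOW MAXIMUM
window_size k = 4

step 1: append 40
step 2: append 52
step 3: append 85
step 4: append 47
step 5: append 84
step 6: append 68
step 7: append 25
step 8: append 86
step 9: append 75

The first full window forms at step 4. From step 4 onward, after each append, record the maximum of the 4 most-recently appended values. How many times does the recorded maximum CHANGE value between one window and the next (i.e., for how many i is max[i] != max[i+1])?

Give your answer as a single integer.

step 1: append 40 -> window=[40] (not full yet)
step 2: append 52 -> window=[40, 52] (not full yet)
step 3: append 85 -> window=[40, 52, 85] (not full yet)
step 4: append 47 -> window=[40, 52, 85, 47] -> max=85
step 5: append 84 -> window=[52, 85, 47, 84] -> max=85
step 6: append 68 -> window=[85, 47, 84, 68] -> max=85
step 7: append 25 -> window=[47, 84, 68, 25] -> max=84
step 8: append 86 -> window=[84, 68, 25, 86] -> max=86
step 9: append 75 -> window=[68, 25, 86, 75] -> max=86
Recorded maximums: 85 85 85 84 86 86
Changes between consecutive maximums: 2

Answer: 2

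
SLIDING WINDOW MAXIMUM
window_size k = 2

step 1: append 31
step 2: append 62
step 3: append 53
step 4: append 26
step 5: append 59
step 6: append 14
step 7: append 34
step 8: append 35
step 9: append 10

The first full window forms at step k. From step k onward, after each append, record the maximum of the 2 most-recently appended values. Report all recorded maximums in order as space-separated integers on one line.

Answer: 62 62 53 59 59 34 35 35

Derivation:
step 1: append 31 -> window=[31] (not full yet)
step 2: append 62 -> window=[31, 62] -> max=62
step 3: append 53 -> window=[62, 53] -> max=62
step 4: append 26 -> window=[53, 26] -> max=53
step 5: append 59 -> window=[26, 59] -> max=59
step 6: append 14 -> window=[59, 14] -> max=59
step 7: append 34 -> window=[14, 34] -> max=34
step 8: append 35 -> window=[34, 35] -> max=35
step 9: append 10 -> window=[35, 10] -> max=35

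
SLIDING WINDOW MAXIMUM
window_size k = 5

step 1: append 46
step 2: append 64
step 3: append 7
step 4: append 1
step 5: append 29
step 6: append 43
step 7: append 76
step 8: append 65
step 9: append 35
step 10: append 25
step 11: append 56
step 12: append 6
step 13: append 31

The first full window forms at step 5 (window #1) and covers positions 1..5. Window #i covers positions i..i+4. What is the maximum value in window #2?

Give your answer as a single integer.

Answer: 64

Derivation:
step 1: append 46 -> window=[46] (not full yet)
step 2: append 64 -> window=[46, 64] (not full yet)
step 3: append 7 -> window=[46, 64, 7] (not full yet)
step 4: append 1 -> window=[46, 64, 7, 1] (not full yet)
step 5: append 29 -> window=[46, 64, 7, 1, 29] -> max=64
step 6: append 43 -> window=[64, 7, 1, 29, 43] -> max=64
Window #2 max = 64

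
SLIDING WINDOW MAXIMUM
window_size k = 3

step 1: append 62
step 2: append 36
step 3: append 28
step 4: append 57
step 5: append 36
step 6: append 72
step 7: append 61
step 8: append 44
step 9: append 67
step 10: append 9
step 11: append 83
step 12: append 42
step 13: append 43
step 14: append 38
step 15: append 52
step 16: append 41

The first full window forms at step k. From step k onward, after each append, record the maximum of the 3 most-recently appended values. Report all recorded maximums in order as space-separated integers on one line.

step 1: append 62 -> window=[62] (not full yet)
step 2: append 36 -> window=[62, 36] (not full yet)
step 3: append 28 -> window=[62, 36, 28] -> max=62
step 4: append 57 -> window=[36, 28, 57] -> max=57
step 5: append 36 -> window=[28, 57, 36] -> max=57
step 6: append 72 -> window=[57, 36, 72] -> max=72
step 7: append 61 -> window=[36, 72, 61] -> max=72
step 8: append 44 -> window=[72, 61, 44] -> max=72
step 9: append 67 -> window=[61, 44, 67] -> max=67
step 10: append 9 -> window=[44, 67, 9] -> max=67
step 11: append 83 -> window=[67, 9, 83] -> max=83
step 12: append 42 -> window=[9, 83, 42] -> max=83
step 13: append 43 -> window=[83, 42, 43] -> max=83
step 14: append 38 -> window=[42, 43, 38] -> max=43
step 15: append 52 -> window=[43, 38, 52] -> max=52
step 16: append 41 -> window=[38, 52, 41] -> max=52

Answer: 62 57 57 72 72 72 67 67 83 83 83 43 52 52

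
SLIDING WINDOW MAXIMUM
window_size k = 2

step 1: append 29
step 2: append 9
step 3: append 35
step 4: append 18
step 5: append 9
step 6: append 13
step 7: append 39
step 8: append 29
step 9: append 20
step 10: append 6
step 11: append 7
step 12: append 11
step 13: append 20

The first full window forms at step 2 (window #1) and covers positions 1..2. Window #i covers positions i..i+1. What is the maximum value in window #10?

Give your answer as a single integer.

Answer: 7

Derivation:
step 1: append 29 -> window=[29] (not full yet)
step 2: append 9 -> window=[29, 9] -> max=29
step 3: append 35 -> window=[9, 35] -> max=35
step 4: append 18 -> window=[35, 18] -> max=35
step 5: append 9 -> window=[18, 9] -> max=18
step 6: append 13 -> window=[9, 13] -> max=13
step 7: append 39 -> window=[13, 39] -> max=39
step 8: append 29 -> window=[39, 29] -> max=39
step 9: append 20 -> window=[29, 20] -> max=29
step 10: append 6 -> window=[20, 6] -> max=20
step 11: append 7 -> window=[6, 7] -> max=7
Window #10 max = 7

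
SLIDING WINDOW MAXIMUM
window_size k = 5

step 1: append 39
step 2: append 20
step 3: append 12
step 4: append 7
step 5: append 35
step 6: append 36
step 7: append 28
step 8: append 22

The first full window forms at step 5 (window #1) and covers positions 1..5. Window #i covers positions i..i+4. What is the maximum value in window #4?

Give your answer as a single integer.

step 1: append 39 -> window=[39] (not full yet)
step 2: append 20 -> window=[39, 20] (not full yet)
step 3: append 12 -> window=[39, 20, 12] (not full yet)
step 4: append 7 -> window=[39, 20, 12, 7] (not full yet)
step 5: append 35 -> window=[39, 20, 12, 7, 35] -> max=39
step 6: append 36 -> window=[20, 12, 7, 35, 36] -> max=36
step 7: append 28 -> window=[12, 7, 35, 36, 28] -> max=36
step 8: append 22 -> window=[7, 35, 36, 28, 22] -> max=36
Window #4 max = 36

Answer: 36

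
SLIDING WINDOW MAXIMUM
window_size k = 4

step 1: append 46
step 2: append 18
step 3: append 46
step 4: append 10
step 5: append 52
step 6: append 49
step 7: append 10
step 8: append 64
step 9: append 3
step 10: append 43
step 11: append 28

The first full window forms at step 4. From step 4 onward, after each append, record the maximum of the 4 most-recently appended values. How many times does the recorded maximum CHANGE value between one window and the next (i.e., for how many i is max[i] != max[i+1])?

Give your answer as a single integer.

Answer: 2

Derivation:
step 1: append 46 -> window=[46] (not full yet)
step 2: append 18 -> window=[46, 18] (not full yet)
step 3: append 46 -> window=[46, 18, 46] (not full yet)
step 4: append 10 -> window=[46, 18, 46, 10] -> max=46
step 5: append 52 -> window=[18, 46, 10, 52] -> max=52
step 6: append 49 -> window=[46, 10, 52, 49] -> max=52
step 7: append 10 -> window=[10, 52, 49, 10] -> max=52
step 8: append 64 -> window=[52, 49, 10, 64] -> max=64
step 9: append 3 -> window=[49, 10, 64, 3] -> max=64
step 10: append 43 -> window=[10, 64, 3, 43] -> max=64
step 11: append 28 -> window=[64, 3, 43, 28] -> max=64
Recorded maximums: 46 52 52 52 64 64 64 64
Changes between consecutive maximums: 2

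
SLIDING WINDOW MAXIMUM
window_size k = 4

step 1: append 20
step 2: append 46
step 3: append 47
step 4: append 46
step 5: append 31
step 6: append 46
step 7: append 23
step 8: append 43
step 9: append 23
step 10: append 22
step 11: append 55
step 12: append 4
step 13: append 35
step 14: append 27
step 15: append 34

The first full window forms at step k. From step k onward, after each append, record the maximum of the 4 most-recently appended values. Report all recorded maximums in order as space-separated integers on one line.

Answer: 47 47 47 46 46 46 43 55 55 55 55 35

Derivation:
step 1: append 20 -> window=[20] (not full yet)
step 2: append 46 -> window=[20, 46] (not full yet)
step 3: append 47 -> window=[20, 46, 47] (not full yet)
step 4: append 46 -> window=[20, 46, 47, 46] -> max=47
step 5: append 31 -> window=[46, 47, 46, 31] -> max=47
step 6: append 46 -> window=[47, 46, 31, 46] -> max=47
step 7: append 23 -> window=[46, 31, 46, 23] -> max=46
step 8: append 43 -> window=[31, 46, 23, 43] -> max=46
step 9: append 23 -> window=[46, 23, 43, 23] -> max=46
step 10: append 22 -> window=[23, 43, 23, 22] -> max=43
step 11: append 55 -> window=[43, 23, 22, 55] -> max=55
step 12: append 4 -> window=[23, 22, 55, 4] -> max=55
step 13: append 35 -> window=[22, 55, 4, 35] -> max=55
step 14: append 27 -> window=[55, 4, 35, 27] -> max=55
step 15: append 34 -> window=[4, 35, 27, 34] -> max=35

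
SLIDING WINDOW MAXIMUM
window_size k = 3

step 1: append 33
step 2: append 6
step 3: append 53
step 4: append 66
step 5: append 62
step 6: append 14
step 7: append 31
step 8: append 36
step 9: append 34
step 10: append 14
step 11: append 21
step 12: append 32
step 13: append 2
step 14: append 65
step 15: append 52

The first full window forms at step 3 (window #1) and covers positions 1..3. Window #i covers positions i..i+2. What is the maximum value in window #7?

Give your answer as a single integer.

Answer: 36

Derivation:
step 1: append 33 -> window=[33] (not full yet)
step 2: append 6 -> window=[33, 6] (not full yet)
step 3: append 53 -> window=[33, 6, 53] -> max=53
step 4: append 66 -> window=[6, 53, 66] -> max=66
step 5: append 62 -> window=[53, 66, 62] -> max=66
step 6: append 14 -> window=[66, 62, 14] -> max=66
step 7: append 31 -> window=[62, 14, 31] -> max=62
step 8: append 36 -> window=[14, 31, 36] -> max=36
step 9: append 34 -> window=[31, 36, 34] -> max=36
Window #7 max = 36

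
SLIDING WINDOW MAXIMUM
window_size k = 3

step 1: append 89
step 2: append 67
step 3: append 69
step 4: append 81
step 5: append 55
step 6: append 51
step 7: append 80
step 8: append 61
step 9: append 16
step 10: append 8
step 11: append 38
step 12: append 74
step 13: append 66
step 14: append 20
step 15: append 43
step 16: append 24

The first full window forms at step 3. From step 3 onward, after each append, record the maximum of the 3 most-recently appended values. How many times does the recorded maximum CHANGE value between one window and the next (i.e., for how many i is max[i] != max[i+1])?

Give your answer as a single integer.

Answer: 7

Derivation:
step 1: append 89 -> window=[89] (not full yet)
step 2: append 67 -> window=[89, 67] (not full yet)
step 3: append 69 -> window=[89, 67, 69] -> max=89
step 4: append 81 -> window=[67, 69, 81] -> max=81
step 5: append 55 -> window=[69, 81, 55] -> max=81
step 6: append 51 -> window=[81, 55, 51] -> max=81
step 7: append 80 -> window=[55, 51, 80] -> max=80
step 8: append 61 -> window=[51, 80, 61] -> max=80
step 9: append 16 -> window=[80, 61, 16] -> max=80
step 10: append 8 -> window=[61, 16, 8] -> max=61
step 11: append 38 -> window=[16, 8, 38] -> max=38
step 12: append 74 -> window=[8, 38, 74] -> max=74
step 13: append 66 -> window=[38, 74, 66] -> max=74
step 14: append 20 -> window=[74, 66, 20] -> max=74
step 15: append 43 -> window=[66, 20, 43] -> max=66
step 16: append 24 -> window=[20, 43, 24] -> max=43
Recorded maximums: 89 81 81 81 80 80 80 61 38 74 74 74 66 43
Changes between consecutive maximums: 7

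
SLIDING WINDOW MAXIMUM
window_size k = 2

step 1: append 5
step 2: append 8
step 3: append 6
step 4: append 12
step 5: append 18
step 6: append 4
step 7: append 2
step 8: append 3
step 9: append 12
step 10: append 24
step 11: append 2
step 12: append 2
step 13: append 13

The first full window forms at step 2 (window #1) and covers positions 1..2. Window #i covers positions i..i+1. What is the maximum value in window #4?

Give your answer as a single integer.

Answer: 18

Derivation:
step 1: append 5 -> window=[5] (not full yet)
step 2: append 8 -> window=[5, 8] -> max=8
step 3: append 6 -> window=[8, 6] -> max=8
step 4: append 12 -> window=[6, 12] -> max=12
step 5: append 18 -> window=[12, 18] -> max=18
Window #4 max = 18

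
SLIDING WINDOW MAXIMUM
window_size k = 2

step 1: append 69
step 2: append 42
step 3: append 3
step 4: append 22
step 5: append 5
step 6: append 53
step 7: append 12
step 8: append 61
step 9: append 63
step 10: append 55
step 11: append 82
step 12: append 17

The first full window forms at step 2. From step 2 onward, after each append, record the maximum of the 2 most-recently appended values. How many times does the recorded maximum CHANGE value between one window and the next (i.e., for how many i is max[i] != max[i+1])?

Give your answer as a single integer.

Answer: 6

Derivation:
step 1: append 69 -> window=[69] (not full yet)
step 2: append 42 -> window=[69, 42] -> max=69
step 3: append 3 -> window=[42, 3] -> max=42
step 4: append 22 -> window=[3, 22] -> max=22
step 5: append 5 -> window=[22, 5] -> max=22
step 6: append 53 -> window=[5, 53] -> max=53
step 7: append 12 -> window=[53, 12] -> max=53
step 8: append 61 -> window=[12, 61] -> max=61
step 9: append 63 -> window=[61, 63] -> max=63
step 10: append 55 -> window=[63, 55] -> max=63
step 11: append 82 -> window=[55, 82] -> max=82
step 12: append 17 -> window=[82, 17] -> max=82
Recorded maximums: 69 42 22 22 53 53 61 63 63 82 82
Changes between consecutive maximums: 6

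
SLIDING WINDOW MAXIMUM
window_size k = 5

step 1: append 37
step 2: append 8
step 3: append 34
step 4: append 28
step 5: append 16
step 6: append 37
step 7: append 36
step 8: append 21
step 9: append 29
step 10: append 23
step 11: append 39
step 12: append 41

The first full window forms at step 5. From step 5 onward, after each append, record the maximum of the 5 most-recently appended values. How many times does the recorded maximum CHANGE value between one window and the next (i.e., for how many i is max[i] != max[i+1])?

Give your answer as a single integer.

step 1: append 37 -> window=[37] (not full yet)
step 2: append 8 -> window=[37, 8] (not full yet)
step 3: append 34 -> window=[37, 8, 34] (not full yet)
step 4: append 28 -> window=[37, 8, 34, 28] (not full yet)
step 5: append 16 -> window=[37, 8, 34, 28, 16] -> max=37
step 6: append 37 -> window=[8, 34, 28, 16, 37] -> max=37
step 7: append 36 -> window=[34, 28, 16, 37, 36] -> max=37
step 8: append 21 -> window=[28, 16, 37, 36, 21] -> max=37
step 9: append 29 -> window=[16, 37, 36, 21, 29] -> max=37
step 10: append 23 -> window=[37, 36, 21, 29, 23] -> max=37
step 11: append 39 -> window=[36, 21, 29, 23, 39] -> max=39
step 12: append 41 -> window=[21, 29, 23, 39, 41] -> max=41
Recorded maximums: 37 37 37 37 37 37 39 41
Changes between consecutive maximums: 2

Answer: 2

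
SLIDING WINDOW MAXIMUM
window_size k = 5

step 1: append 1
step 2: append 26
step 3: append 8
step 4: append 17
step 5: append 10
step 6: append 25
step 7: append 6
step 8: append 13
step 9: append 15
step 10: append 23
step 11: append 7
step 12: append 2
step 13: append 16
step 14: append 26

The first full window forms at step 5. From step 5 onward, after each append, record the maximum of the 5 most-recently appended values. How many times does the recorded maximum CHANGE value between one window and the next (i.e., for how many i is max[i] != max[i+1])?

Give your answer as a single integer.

Answer: 3

Derivation:
step 1: append 1 -> window=[1] (not full yet)
step 2: append 26 -> window=[1, 26] (not full yet)
step 3: append 8 -> window=[1, 26, 8] (not full yet)
step 4: append 17 -> window=[1, 26, 8, 17] (not full yet)
step 5: append 10 -> window=[1, 26, 8, 17, 10] -> max=26
step 6: append 25 -> window=[26, 8, 17, 10, 25] -> max=26
step 7: append 6 -> window=[8, 17, 10, 25, 6] -> max=25
step 8: append 13 -> window=[17, 10, 25, 6, 13] -> max=25
step 9: append 15 -> window=[10, 25, 6, 13, 15] -> max=25
step 10: append 23 -> window=[25, 6, 13, 15, 23] -> max=25
step 11: append 7 -> window=[6, 13, 15, 23, 7] -> max=23
step 12: append 2 -> window=[13, 15, 23, 7, 2] -> max=23
step 13: append 16 -> window=[15, 23, 7, 2, 16] -> max=23
step 14: append 26 -> window=[23, 7, 2, 16, 26] -> max=26
Recorded maximums: 26 26 25 25 25 25 23 23 23 26
Changes between consecutive maximums: 3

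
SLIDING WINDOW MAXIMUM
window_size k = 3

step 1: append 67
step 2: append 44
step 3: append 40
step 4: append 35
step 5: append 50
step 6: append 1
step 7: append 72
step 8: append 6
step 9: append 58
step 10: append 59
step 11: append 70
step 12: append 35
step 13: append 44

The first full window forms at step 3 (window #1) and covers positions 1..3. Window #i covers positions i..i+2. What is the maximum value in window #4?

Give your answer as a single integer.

Answer: 50

Derivation:
step 1: append 67 -> window=[67] (not full yet)
step 2: append 44 -> window=[67, 44] (not full yet)
step 3: append 40 -> window=[67, 44, 40] -> max=67
step 4: append 35 -> window=[44, 40, 35] -> max=44
step 5: append 50 -> window=[40, 35, 50] -> max=50
step 6: append 1 -> window=[35, 50, 1] -> max=50
Window #4 max = 50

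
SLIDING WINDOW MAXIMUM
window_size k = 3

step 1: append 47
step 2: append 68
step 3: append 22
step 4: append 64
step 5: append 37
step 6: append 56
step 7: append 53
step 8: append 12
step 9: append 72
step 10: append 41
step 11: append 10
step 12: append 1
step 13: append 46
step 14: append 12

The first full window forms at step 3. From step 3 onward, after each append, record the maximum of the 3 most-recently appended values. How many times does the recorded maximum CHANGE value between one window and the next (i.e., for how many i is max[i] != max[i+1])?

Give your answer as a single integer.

step 1: append 47 -> window=[47] (not full yet)
step 2: append 68 -> window=[47, 68] (not full yet)
step 3: append 22 -> window=[47, 68, 22] -> max=68
step 4: append 64 -> window=[68, 22, 64] -> max=68
step 5: append 37 -> window=[22, 64, 37] -> max=64
step 6: append 56 -> window=[64, 37, 56] -> max=64
step 7: append 53 -> window=[37, 56, 53] -> max=56
step 8: append 12 -> window=[56, 53, 12] -> max=56
step 9: append 72 -> window=[53, 12, 72] -> max=72
step 10: append 41 -> window=[12, 72, 41] -> max=72
step 11: append 10 -> window=[72, 41, 10] -> max=72
step 12: append 1 -> window=[41, 10, 1] -> max=41
step 13: append 46 -> window=[10, 1, 46] -> max=46
step 14: append 12 -> window=[1, 46, 12] -> max=46
Recorded maximums: 68 68 64 64 56 56 72 72 72 41 46 46
Changes between consecutive maximums: 5

Answer: 5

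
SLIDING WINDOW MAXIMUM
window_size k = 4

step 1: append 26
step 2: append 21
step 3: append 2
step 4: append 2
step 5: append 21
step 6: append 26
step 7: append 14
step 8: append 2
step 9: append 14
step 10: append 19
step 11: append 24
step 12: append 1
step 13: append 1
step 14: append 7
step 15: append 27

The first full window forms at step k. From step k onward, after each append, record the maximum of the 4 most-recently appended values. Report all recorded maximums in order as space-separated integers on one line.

Answer: 26 21 26 26 26 26 19 24 24 24 24 27

Derivation:
step 1: append 26 -> window=[26] (not full yet)
step 2: append 21 -> window=[26, 21] (not full yet)
step 3: append 2 -> window=[26, 21, 2] (not full yet)
step 4: append 2 -> window=[26, 21, 2, 2] -> max=26
step 5: append 21 -> window=[21, 2, 2, 21] -> max=21
step 6: append 26 -> window=[2, 2, 21, 26] -> max=26
step 7: append 14 -> window=[2, 21, 26, 14] -> max=26
step 8: append 2 -> window=[21, 26, 14, 2] -> max=26
step 9: append 14 -> window=[26, 14, 2, 14] -> max=26
step 10: append 19 -> window=[14, 2, 14, 19] -> max=19
step 11: append 24 -> window=[2, 14, 19, 24] -> max=24
step 12: append 1 -> window=[14, 19, 24, 1] -> max=24
step 13: append 1 -> window=[19, 24, 1, 1] -> max=24
step 14: append 7 -> window=[24, 1, 1, 7] -> max=24
step 15: append 27 -> window=[1, 1, 7, 27] -> max=27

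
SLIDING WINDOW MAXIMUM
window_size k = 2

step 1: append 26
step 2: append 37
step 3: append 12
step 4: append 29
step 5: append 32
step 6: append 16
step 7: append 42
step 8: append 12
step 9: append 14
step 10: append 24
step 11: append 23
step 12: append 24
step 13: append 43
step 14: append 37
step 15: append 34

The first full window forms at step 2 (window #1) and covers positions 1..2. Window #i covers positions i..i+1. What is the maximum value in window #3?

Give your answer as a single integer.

step 1: append 26 -> window=[26] (not full yet)
step 2: append 37 -> window=[26, 37] -> max=37
step 3: append 12 -> window=[37, 12] -> max=37
step 4: append 29 -> window=[12, 29] -> max=29
Window #3 max = 29

Answer: 29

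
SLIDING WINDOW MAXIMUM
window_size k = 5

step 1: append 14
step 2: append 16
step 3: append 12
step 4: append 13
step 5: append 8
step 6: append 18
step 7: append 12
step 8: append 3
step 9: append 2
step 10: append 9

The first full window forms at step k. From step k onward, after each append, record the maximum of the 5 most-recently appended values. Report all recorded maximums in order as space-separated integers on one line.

step 1: append 14 -> window=[14] (not full yet)
step 2: append 16 -> window=[14, 16] (not full yet)
step 3: append 12 -> window=[14, 16, 12] (not full yet)
step 4: append 13 -> window=[14, 16, 12, 13] (not full yet)
step 5: append 8 -> window=[14, 16, 12, 13, 8] -> max=16
step 6: append 18 -> window=[16, 12, 13, 8, 18] -> max=18
step 7: append 12 -> window=[12, 13, 8, 18, 12] -> max=18
step 8: append 3 -> window=[13, 8, 18, 12, 3] -> max=18
step 9: append 2 -> window=[8, 18, 12, 3, 2] -> max=18
step 10: append 9 -> window=[18, 12, 3, 2, 9] -> max=18

Answer: 16 18 18 18 18 18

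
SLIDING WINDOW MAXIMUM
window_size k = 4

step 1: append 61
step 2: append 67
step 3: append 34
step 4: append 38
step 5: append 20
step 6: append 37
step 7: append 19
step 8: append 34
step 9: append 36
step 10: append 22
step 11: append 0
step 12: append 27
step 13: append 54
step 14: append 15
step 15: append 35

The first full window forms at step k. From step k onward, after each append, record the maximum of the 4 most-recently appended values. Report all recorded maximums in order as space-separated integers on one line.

step 1: append 61 -> window=[61] (not full yet)
step 2: append 67 -> window=[61, 67] (not full yet)
step 3: append 34 -> window=[61, 67, 34] (not full yet)
step 4: append 38 -> window=[61, 67, 34, 38] -> max=67
step 5: append 20 -> window=[67, 34, 38, 20] -> max=67
step 6: append 37 -> window=[34, 38, 20, 37] -> max=38
step 7: append 19 -> window=[38, 20, 37, 19] -> max=38
step 8: append 34 -> window=[20, 37, 19, 34] -> max=37
step 9: append 36 -> window=[37, 19, 34, 36] -> max=37
step 10: append 22 -> window=[19, 34, 36, 22] -> max=36
step 11: append 0 -> window=[34, 36, 22, 0] -> max=36
step 12: append 27 -> window=[36, 22, 0, 27] -> max=36
step 13: append 54 -> window=[22, 0, 27, 54] -> max=54
step 14: append 15 -> window=[0, 27, 54, 15] -> max=54
step 15: append 35 -> window=[27, 54, 15, 35] -> max=54

Answer: 67 67 38 38 37 37 36 36 36 54 54 54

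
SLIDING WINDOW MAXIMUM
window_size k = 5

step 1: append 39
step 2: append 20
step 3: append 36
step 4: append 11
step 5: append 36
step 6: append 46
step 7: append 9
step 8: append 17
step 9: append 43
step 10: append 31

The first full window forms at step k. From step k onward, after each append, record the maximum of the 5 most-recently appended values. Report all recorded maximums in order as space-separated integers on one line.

step 1: append 39 -> window=[39] (not full yet)
step 2: append 20 -> window=[39, 20] (not full yet)
step 3: append 36 -> window=[39, 20, 36] (not full yet)
step 4: append 11 -> window=[39, 20, 36, 11] (not full yet)
step 5: append 36 -> window=[39, 20, 36, 11, 36] -> max=39
step 6: append 46 -> window=[20, 36, 11, 36, 46] -> max=46
step 7: append 9 -> window=[36, 11, 36, 46, 9] -> max=46
step 8: append 17 -> window=[11, 36, 46, 9, 17] -> max=46
step 9: append 43 -> window=[36, 46, 9, 17, 43] -> max=46
step 10: append 31 -> window=[46, 9, 17, 43, 31] -> max=46

Answer: 39 46 46 46 46 46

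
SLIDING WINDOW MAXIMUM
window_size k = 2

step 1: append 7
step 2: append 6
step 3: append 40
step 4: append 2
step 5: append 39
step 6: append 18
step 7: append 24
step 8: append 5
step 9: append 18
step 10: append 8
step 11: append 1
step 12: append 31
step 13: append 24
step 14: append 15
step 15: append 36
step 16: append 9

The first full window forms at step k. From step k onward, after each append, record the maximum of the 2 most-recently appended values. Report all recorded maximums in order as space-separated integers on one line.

Answer: 7 40 40 39 39 24 24 18 18 8 31 31 24 36 36

Derivation:
step 1: append 7 -> window=[7] (not full yet)
step 2: append 6 -> window=[7, 6] -> max=7
step 3: append 40 -> window=[6, 40] -> max=40
step 4: append 2 -> window=[40, 2] -> max=40
step 5: append 39 -> window=[2, 39] -> max=39
step 6: append 18 -> window=[39, 18] -> max=39
step 7: append 24 -> window=[18, 24] -> max=24
step 8: append 5 -> window=[24, 5] -> max=24
step 9: append 18 -> window=[5, 18] -> max=18
step 10: append 8 -> window=[18, 8] -> max=18
step 11: append 1 -> window=[8, 1] -> max=8
step 12: append 31 -> window=[1, 31] -> max=31
step 13: append 24 -> window=[31, 24] -> max=31
step 14: append 15 -> window=[24, 15] -> max=24
step 15: append 36 -> window=[15, 36] -> max=36
step 16: append 9 -> window=[36, 9] -> max=36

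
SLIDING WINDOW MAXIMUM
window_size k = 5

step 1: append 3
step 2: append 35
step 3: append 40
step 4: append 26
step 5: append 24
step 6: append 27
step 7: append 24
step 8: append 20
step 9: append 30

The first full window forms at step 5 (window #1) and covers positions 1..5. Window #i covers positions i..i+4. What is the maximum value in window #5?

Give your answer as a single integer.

Answer: 30

Derivation:
step 1: append 3 -> window=[3] (not full yet)
step 2: append 35 -> window=[3, 35] (not full yet)
step 3: append 40 -> window=[3, 35, 40] (not full yet)
step 4: append 26 -> window=[3, 35, 40, 26] (not full yet)
step 5: append 24 -> window=[3, 35, 40, 26, 24] -> max=40
step 6: append 27 -> window=[35, 40, 26, 24, 27] -> max=40
step 7: append 24 -> window=[40, 26, 24, 27, 24] -> max=40
step 8: append 20 -> window=[26, 24, 27, 24, 20] -> max=27
step 9: append 30 -> window=[24, 27, 24, 20, 30] -> max=30
Window #5 max = 30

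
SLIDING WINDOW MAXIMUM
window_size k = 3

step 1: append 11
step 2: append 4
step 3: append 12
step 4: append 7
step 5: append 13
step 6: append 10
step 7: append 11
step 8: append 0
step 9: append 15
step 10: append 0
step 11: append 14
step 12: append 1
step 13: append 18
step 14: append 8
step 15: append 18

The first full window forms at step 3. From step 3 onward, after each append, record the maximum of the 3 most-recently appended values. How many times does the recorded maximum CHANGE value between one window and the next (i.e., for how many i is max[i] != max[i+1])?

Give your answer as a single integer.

Answer: 5

Derivation:
step 1: append 11 -> window=[11] (not full yet)
step 2: append 4 -> window=[11, 4] (not full yet)
step 3: append 12 -> window=[11, 4, 12] -> max=12
step 4: append 7 -> window=[4, 12, 7] -> max=12
step 5: append 13 -> window=[12, 7, 13] -> max=13
step 6: append 10 -> window=[7, 13, 10] -> max=13
step 7: append 11 -> window=[13, 10, 11] -> max=13
step 8: append 0 -> window=[10, 11, 0] -> max=11
step 9: append 15 -> window=[11, 0, 15] -> max=15
step 10: append 0 -> window=[0, 15, 0] -> max=15
step 11: append 14 -> window=[15, 0, 14] -> max=15
step 12: append 1 -> window=[0, 14, 1] -> max=14
step 13: append 18 -> window=[14, 1, 18] -> max=18
step 14: append 8 -> window=[1, 18, 8] -> max=18
step 15: append 18 -> window=[18, 8, 18] -> max=18
Recorded maximums: 12 12 13 13 13 11 15 15 15 14 18 18 18
Changes between consecutive maximums: 5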